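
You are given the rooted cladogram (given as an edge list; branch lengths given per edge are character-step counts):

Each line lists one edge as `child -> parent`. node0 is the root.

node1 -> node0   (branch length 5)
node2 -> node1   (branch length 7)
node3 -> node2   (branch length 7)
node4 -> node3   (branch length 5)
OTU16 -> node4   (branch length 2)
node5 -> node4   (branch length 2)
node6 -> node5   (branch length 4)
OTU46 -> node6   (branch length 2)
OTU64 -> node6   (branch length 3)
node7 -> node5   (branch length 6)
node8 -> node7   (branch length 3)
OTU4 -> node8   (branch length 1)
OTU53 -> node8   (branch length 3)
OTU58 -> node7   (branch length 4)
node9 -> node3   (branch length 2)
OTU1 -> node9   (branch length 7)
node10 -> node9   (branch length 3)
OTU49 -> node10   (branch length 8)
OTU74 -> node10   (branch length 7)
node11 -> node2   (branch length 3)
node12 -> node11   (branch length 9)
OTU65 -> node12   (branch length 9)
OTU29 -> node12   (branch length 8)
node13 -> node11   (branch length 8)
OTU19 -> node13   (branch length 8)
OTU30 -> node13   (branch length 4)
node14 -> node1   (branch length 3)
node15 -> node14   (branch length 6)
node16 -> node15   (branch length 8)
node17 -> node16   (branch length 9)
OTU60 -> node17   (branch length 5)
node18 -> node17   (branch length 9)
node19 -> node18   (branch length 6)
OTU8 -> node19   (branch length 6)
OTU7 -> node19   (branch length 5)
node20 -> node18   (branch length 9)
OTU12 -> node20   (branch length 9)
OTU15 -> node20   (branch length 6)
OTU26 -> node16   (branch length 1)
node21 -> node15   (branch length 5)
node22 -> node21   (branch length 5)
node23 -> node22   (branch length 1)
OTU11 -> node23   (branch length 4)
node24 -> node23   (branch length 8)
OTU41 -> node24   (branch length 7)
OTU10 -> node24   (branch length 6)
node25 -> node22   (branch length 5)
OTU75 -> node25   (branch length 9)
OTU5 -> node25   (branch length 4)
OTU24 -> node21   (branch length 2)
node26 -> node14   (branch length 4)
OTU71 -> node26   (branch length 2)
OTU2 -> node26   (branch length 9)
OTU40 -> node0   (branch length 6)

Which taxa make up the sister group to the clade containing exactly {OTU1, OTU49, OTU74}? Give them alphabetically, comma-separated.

OTU16, OTU4, OTU46, OTU53, OTU58, OTU64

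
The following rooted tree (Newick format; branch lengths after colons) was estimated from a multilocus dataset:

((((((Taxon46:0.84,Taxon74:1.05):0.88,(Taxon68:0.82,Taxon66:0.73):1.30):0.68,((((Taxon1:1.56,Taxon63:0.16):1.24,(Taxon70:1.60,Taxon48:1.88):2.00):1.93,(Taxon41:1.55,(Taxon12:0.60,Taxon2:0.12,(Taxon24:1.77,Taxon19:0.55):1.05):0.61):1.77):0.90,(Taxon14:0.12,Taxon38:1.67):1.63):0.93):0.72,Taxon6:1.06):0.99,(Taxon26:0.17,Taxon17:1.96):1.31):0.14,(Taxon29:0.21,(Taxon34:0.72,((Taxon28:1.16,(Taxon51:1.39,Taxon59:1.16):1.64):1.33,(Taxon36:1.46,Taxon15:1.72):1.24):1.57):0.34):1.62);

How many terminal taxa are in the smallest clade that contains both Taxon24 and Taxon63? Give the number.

The MRCA of Taxon24 and Taxon63 is the node subtending (((Taxon1,Taxon63),(Taxon70,Taxon48)),(Taxon41,(Taxon12,Taxon2,(Taxon24,Taxon19)))).
That clade contains 9 terminal taxa: Taxon1, Taxon12, Taxon19, Taxon2, Taxon24, Taxon41, Taxon48, Taxon63, Taxon70.

9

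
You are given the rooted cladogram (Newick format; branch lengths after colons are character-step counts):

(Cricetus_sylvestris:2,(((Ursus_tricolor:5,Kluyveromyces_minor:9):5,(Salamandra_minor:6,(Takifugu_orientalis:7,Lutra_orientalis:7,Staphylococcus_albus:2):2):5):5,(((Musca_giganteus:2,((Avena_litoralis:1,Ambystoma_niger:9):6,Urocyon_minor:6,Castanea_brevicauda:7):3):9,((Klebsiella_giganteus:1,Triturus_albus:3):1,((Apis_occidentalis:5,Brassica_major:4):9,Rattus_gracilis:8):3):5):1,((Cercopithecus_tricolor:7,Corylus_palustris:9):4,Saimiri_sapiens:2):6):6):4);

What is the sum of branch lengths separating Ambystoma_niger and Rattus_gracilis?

The path runs Ambystoma_niger → … → MRCA → … → Rattus_gracilis; the MRCA is the node subtending ((Musca_giganteus,((Avena_litoralis,Ambystoma_niger),Urocyon_minor,Castanea_brevicauda)),((Klebsiella_giganteus,Triturus_albus),((Apis_occidentalis,Brassica_major),Rattus_gracilis))).
Branch lengths along that path: 9 + 6 + 3 + 9 + 5 + 3 + 8 = 43.

43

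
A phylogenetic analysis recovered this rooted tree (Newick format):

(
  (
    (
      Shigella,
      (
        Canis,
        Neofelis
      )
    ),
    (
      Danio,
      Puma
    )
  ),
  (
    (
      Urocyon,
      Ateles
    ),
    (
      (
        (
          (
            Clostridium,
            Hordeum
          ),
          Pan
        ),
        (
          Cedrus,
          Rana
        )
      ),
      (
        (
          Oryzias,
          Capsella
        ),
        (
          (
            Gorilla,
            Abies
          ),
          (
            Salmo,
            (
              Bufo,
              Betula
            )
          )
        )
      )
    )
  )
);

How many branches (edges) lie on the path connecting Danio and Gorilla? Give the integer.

The MRCA of Danio and Gorilla is the root of the tree.
From Danio up to that node: 3 branches. From Gorilla up to the same node: 6 branches. Total: 3 + 6 = 9.

9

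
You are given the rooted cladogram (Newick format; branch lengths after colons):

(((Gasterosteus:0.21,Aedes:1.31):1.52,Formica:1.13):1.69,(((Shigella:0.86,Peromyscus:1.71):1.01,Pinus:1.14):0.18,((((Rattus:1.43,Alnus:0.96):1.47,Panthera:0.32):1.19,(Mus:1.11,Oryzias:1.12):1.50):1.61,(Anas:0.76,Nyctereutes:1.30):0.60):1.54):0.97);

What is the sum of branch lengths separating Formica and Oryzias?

9.56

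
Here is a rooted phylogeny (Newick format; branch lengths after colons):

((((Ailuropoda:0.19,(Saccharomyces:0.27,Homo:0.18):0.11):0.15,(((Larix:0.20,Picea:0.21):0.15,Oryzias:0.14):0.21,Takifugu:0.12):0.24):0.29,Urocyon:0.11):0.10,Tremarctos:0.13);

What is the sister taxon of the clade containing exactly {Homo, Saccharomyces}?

The clade containing exactly {Homo, Saccharomyces} attaches to the tree at the node subtending (Ailuropoda,(Saccharomyces,Homo)).
The other lineage descending from that same node — the sister group — is the single tip Ailuropoda.

Ailuropoda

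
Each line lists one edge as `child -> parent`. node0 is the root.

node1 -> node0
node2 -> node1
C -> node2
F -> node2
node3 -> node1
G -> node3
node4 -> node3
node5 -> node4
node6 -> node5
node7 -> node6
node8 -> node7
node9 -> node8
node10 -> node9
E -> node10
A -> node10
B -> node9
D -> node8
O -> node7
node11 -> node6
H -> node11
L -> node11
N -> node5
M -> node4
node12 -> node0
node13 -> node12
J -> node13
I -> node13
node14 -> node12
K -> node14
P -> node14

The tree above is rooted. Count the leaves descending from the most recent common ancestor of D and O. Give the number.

The MRCA of D and O is the node subtending ((((E,A),B),D),O).
That clade contains 5 terminal taxa: A, B, D, E, O.

5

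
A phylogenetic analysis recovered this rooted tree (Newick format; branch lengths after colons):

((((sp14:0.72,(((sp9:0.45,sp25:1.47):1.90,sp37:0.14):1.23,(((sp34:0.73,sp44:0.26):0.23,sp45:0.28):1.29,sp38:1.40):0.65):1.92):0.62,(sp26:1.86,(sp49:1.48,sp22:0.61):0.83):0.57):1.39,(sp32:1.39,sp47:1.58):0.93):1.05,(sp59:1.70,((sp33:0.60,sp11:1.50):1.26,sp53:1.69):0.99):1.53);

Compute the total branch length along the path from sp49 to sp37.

6.79

The path runs sp49 → … → MRCA → … → sp37; the MRCA is the node subtending ((sp14,(((sp9,sp25),sp37),(((sp34,sp44),sp45),sp38))),(sp26,(sp49,sp22))).
Branch lengths along that path: 1.48 + 0.83 + 0.57 + 0.62 + 1.92 + 1.23 + 0.14 = 6.79.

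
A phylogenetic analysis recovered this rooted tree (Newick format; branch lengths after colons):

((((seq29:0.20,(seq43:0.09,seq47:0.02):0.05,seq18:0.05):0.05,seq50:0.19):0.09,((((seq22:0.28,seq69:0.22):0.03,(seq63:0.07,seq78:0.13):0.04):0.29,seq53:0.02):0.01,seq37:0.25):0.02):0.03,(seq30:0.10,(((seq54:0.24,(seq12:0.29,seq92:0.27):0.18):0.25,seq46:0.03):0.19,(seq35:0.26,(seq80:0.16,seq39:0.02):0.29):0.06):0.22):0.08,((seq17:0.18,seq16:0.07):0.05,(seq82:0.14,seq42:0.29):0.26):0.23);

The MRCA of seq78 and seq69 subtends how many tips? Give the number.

4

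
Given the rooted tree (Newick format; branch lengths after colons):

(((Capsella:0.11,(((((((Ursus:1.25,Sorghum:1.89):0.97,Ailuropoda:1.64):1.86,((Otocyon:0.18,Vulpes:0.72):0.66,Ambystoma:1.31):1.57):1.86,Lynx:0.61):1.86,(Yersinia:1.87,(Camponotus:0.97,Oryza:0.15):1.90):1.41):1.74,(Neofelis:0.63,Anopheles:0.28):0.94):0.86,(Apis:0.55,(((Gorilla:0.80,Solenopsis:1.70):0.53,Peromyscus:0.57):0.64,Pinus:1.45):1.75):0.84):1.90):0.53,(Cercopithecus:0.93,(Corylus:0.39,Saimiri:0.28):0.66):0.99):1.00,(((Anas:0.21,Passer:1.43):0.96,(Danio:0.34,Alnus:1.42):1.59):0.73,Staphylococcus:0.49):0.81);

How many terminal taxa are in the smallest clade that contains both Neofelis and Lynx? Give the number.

12

The MRCA of Neofelis and Lynx is the node subtending ((((((Ursus,Sorghum),Ailuropoda),((Otocyon,Vulpes),Ambystoma)),Lynx),(Yersinia,(Camponotus,Oryza))),(Neofelis,Anopheles)).
That clade contains 12 terminal taxa: Ailuropoda, Ambystoma, Anopheles, Camponotus, Lynx, Neofelis, Oryza, Otocyon, Sorghum, Ursus, Vulpes, Yersinia.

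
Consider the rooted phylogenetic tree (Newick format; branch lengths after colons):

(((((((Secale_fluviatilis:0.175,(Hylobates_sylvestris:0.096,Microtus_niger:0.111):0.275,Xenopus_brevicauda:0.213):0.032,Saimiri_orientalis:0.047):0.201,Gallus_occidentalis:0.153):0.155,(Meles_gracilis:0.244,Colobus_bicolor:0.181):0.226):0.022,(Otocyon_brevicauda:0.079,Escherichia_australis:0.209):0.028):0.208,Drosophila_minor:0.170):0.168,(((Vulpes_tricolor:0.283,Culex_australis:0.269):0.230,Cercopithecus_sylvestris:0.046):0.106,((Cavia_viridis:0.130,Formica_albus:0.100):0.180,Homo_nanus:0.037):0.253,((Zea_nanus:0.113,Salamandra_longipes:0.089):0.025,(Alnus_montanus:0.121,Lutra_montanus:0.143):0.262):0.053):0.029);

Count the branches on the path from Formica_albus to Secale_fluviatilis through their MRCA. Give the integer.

11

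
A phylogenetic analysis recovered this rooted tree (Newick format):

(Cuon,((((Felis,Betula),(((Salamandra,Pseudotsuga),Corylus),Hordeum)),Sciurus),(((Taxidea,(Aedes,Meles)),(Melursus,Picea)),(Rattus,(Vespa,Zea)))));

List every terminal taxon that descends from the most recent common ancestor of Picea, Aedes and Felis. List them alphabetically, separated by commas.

Aedes, Betula, Corylus, Felis, Hordeum, Meles, Melursus, Picea, Pseudotsuga, Rattus, Salamandra, Sciurus, Taxidea, Vespa, Zea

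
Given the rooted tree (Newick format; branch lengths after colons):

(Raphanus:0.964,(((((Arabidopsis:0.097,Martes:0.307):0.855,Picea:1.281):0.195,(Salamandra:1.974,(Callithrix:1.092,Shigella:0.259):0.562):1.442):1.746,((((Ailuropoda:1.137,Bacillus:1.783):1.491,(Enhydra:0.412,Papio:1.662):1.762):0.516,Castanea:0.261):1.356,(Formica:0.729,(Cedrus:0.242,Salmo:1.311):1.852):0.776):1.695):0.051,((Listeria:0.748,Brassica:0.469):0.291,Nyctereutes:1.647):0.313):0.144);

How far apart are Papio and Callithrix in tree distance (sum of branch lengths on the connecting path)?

11.833

The path runs Papio → … → MRCA → … → Callithrix; the MRCA is the node subtending ((((Arabidopsis,Martes),Picea),(Salamandra,(Callithrix,Shigella))),((((Ailuropoda,Bacillus),(Enhydra,Papio)),Castanea),(Formica,(Cedrus,Salmo)))).
Branch lengths along that path: 1.662 + 1.762 + 0.516 + 1.356 + 1.695 + 1.746 + 1.442 + 0.562 + 1.092 = 11.833.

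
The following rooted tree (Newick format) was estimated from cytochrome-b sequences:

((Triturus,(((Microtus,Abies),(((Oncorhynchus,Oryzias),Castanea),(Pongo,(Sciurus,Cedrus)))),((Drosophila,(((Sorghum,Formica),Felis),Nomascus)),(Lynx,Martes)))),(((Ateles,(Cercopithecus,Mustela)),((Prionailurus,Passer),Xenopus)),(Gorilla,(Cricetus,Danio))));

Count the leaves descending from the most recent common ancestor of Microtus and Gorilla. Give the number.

The MRCA of Microtus and Gorilla is the root, so the clade is the entire tree.
That clade contains 25 terminal taxa: Abies, Ateles, Castanea, Cedrus, Cercopithecus, Cricetus, Danio, Drosophila, Felis, Formica, Gorilla, Lynx, Martes, Microtus, Mustela, Nomascus, Oncorhynchus, Oryzias, Passer, Pongo, Prionailurus, Sciurus, Sorghum, Triturus, Xenopus.

25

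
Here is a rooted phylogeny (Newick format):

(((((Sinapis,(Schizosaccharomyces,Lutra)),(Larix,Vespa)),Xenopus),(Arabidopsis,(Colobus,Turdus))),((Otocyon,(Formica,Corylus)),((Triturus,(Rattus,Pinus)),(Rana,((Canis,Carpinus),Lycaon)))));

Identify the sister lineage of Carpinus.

Canis

Carpinus attaches to the tree at the node subtending (Canis,Carpinus).
The other lineage descending from that same node — the sister group — is the single tip Canis.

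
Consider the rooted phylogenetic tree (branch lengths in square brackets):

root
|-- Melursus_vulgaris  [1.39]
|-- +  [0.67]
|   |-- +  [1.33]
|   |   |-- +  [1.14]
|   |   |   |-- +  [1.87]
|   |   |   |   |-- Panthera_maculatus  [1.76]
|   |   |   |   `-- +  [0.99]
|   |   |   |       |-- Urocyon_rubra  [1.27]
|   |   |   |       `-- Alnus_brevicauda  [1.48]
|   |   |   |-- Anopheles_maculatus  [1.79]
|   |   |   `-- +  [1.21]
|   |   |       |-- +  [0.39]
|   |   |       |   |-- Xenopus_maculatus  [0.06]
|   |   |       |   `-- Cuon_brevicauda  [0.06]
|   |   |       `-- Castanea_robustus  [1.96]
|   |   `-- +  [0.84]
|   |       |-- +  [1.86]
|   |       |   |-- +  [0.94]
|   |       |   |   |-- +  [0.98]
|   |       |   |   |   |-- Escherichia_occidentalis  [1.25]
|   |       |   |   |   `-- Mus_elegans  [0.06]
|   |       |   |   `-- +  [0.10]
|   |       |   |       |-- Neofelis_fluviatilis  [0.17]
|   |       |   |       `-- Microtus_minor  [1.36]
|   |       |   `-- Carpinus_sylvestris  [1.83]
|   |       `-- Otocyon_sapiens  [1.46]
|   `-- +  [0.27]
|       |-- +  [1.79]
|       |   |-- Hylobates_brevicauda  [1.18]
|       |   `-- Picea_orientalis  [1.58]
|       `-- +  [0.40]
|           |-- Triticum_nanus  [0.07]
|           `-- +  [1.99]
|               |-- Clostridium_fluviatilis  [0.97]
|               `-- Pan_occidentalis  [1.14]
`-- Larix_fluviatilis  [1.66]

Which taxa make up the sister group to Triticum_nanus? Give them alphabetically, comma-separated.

Clostridium_fluviatilis, Pan_occidentalis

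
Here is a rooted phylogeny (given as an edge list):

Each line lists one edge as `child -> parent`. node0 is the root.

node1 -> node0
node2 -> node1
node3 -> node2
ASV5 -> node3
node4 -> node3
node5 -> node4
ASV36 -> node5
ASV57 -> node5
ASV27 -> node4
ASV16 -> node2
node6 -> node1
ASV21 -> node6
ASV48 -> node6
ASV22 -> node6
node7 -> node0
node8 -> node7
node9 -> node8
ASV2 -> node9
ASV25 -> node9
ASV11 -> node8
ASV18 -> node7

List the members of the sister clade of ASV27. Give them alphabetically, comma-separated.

ASV36, ASV57

ASV27 attaches to the tree at the node subtending ((ASV36,ASV57),ASV27).
The other lineage descending from that same node — the sister group — is (ASV36,ASV57); its 2 tips in alphabetical order are the answer.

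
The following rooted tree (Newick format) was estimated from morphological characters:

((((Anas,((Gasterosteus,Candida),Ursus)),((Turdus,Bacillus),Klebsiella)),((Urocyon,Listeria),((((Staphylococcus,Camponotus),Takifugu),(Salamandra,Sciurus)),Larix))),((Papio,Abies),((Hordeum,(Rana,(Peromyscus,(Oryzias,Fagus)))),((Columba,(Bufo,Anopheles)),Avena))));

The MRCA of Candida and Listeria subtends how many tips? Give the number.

15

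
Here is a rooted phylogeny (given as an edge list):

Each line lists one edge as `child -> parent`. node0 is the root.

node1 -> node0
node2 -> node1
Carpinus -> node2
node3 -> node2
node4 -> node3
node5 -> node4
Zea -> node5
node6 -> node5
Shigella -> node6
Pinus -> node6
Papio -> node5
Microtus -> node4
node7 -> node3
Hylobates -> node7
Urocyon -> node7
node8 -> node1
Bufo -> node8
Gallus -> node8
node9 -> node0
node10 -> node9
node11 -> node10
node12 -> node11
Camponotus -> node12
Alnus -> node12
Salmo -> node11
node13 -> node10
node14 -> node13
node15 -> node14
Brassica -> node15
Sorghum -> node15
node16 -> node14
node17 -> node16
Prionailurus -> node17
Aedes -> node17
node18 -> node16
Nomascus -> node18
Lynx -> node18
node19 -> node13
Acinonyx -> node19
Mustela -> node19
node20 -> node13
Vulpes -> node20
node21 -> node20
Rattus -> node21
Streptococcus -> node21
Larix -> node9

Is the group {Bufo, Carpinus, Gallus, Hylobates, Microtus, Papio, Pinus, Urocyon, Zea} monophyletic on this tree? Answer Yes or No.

No

The MRCA of the listed taxa subtends ((Carpinus,(((Zea,(Shigella,Pinus),Papio),Microtus),(Hylobates,Urocyon))),(Bufo,Gallus)).
That clade also contains Shigella, which is not in the proposed group, so the group is not monophyletic.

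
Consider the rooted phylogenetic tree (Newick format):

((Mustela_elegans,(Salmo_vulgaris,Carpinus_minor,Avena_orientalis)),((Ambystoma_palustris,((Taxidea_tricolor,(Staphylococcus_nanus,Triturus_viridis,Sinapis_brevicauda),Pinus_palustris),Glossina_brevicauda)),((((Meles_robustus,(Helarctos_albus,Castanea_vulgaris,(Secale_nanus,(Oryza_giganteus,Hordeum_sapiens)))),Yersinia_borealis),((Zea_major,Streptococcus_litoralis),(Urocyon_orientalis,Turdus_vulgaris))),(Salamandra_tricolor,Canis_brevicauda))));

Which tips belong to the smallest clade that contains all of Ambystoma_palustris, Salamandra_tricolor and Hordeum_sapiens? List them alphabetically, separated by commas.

Ambystoma_palustris, Canis_brevicauda, Castanea_vulgaris, Glossina_brevicauda, Helarctos_albus, Hordeum_sapiens, Meles_robustus, Oryza_giganteus, Pinus_palustris, Salamandra_tricolor, Secale_nanus, Sinapis_brevicauda, Staphylococcus_nanus, Streptococcus_litoralis, Taxidea_tricolor, Triturus_viridis, Turdus_vulgaris, Urocyon_orientalis, Yersinia_borealis, Zea_major

Tracing Ambystoma_palustris: it sits inside (Ambystoma_palustris,((Taxidea_tricolor,(Staphylococcus_nanus,Triturus_viridis,Sinapis_brevicauda),Pinus_palustris),Glossina_brevicauda)).
Tracing Salamandra_tricolor: it sits inside (Salamandra_tricolor,Canis_brevicauda).
Tracing Hordeum_sapiens: it sits inside (Oryza_giganteus,Hordeum_sapiens).
The smallest clade enclosing all 3 is ((Ambystoma_palustris,((Taxidea_tricolor,(Staphylococcus_nanus,Triturus_viridis,Sinapis_brevicauda),Pinus_palustris),Glossina_brevicauda)),((((Meles_robustus,(Helarctos_albus,Castanea_vulgaris,(Secale_nanus,(Oryza_giganteus,Hordeum_sapiens)))),Yersinia_borealis),((Zea_major,Streptococcus_litoralis),(Urocyon_orientalis,Turdus_vulgaris))),(Salamandra_tricolor,Canis_brevicauda))); the answer is its 20 terminal taxa in alphabetical order.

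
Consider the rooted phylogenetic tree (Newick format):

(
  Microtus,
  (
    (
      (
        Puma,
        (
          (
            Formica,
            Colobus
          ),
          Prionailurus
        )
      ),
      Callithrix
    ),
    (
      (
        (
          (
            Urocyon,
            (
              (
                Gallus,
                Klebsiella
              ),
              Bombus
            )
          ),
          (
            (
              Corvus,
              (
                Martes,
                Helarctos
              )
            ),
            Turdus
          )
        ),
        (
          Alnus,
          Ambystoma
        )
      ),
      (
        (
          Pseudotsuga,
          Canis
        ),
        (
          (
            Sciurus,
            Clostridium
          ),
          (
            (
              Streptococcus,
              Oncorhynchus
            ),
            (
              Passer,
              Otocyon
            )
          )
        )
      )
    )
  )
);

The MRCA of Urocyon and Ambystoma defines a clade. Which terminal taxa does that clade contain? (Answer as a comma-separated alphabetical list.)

Alnus, Ambystoma, Bombus, Corvus, Gallus, Helarctos, Klebsiella, Martes, Turdus, Urocyon

Tracing Urocyon: it sits inside (Urocyon,((Gallus,Klebsiella),Bombus)).
Tracing Ambystoma: it sits inside (Alnus,Ambystoma).
The smallest clade enclosing both is (((Urocyon,((Gallus,Klebsiella),Bombus)),((Corvus,(Martes,Helarctos)),Turdus)),(Alnus,Ambystoma)); the answer is its 10 terminal taxa in alphabetical order.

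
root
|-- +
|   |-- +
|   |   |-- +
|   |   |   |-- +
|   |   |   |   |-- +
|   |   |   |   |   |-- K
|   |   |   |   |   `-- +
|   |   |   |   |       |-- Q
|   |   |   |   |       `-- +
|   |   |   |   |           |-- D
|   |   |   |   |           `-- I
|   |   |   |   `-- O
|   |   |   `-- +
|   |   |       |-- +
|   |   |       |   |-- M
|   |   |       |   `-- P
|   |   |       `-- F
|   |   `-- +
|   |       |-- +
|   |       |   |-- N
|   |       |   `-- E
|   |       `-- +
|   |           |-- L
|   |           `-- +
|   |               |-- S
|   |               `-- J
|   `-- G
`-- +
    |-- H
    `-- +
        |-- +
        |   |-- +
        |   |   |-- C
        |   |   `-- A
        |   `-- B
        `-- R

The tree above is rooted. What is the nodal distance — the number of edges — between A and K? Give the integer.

11

The MRCA of A and K is the root of the tree.
From A up to that node: 5 branches. From K up to the same node: 6 branches. Total: 5 + 6 = 11.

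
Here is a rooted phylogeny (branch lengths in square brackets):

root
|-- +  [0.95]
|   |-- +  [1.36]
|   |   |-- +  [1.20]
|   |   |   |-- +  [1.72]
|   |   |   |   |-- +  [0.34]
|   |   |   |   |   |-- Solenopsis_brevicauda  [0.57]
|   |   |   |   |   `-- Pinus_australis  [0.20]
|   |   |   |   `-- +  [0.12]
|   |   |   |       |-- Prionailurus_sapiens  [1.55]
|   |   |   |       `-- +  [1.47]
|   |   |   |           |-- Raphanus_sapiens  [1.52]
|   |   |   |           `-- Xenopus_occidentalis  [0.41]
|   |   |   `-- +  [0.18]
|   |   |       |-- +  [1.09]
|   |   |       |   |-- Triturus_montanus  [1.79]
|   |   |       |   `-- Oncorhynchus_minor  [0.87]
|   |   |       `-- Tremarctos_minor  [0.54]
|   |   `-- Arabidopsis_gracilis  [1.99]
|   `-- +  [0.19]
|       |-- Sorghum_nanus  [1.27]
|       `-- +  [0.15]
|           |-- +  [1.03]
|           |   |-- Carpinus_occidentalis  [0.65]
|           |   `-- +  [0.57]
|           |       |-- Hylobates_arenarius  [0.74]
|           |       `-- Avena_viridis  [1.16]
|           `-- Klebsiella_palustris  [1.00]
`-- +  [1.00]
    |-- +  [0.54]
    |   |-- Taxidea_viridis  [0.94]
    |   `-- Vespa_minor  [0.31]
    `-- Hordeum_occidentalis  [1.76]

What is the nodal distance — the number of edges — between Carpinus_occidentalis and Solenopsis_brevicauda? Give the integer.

9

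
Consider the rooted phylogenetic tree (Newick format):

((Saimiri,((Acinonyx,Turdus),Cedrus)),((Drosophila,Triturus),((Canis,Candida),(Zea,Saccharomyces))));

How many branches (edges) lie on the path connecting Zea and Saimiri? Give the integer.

The MRCA of Zea and Saimiri is the root of the tree.
From Zea up to that node: 4 branches. From Saimiri up to the same node: 2 branches. Total: 4 + 2 = 6.

6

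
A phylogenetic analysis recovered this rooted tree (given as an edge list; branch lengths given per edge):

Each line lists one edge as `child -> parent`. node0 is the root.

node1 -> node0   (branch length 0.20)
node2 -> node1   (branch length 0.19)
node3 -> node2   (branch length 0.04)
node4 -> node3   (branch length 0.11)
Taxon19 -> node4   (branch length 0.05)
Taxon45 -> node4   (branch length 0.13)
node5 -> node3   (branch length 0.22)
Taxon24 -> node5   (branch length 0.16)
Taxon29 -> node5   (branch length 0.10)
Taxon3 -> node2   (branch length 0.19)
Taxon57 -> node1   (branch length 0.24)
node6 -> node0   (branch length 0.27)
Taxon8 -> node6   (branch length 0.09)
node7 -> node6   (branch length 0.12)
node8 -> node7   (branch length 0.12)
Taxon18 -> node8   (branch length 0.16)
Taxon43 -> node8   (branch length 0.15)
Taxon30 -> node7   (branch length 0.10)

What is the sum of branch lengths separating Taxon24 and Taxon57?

0.85

The path runs Taxon24 → … → MRCA → … → Taxon57; the MRCA is the node subtending ((((Taxon19,Taxon45),(Taxon24,Taxon29)),Taxon3),Taxon57).
Branch lengths along that path: 0.16 + 0.22 + 0.04 + 0.19 + 0.24 = 0.85.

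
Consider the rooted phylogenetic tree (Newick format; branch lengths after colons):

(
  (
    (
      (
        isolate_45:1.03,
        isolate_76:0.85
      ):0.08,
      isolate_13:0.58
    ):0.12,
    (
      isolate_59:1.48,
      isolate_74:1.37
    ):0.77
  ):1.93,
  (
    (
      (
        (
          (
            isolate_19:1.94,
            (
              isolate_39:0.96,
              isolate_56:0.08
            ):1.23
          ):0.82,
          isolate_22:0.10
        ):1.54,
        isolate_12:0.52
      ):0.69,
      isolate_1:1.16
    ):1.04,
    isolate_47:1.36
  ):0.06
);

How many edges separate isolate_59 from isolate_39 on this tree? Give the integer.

The MRCA of isolate_59 and isolate_39 is the root of the tree.
From isolate_59 up to that node: 3 branches. From isolate_39 up to the same node: 7 branches. Total: 3 + 7 = 10.

10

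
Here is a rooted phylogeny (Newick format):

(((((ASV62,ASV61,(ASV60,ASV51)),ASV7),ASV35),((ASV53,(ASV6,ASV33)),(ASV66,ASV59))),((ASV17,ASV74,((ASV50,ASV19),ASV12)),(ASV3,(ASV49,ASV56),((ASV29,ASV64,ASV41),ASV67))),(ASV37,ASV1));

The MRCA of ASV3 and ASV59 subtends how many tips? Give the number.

25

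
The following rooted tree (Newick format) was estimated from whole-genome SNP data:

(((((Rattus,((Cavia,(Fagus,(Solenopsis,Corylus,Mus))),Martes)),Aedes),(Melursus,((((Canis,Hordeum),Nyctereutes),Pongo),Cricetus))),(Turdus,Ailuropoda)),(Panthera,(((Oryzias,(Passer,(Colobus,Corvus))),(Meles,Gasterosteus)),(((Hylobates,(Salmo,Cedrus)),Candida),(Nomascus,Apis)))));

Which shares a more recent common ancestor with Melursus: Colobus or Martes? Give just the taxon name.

Martes

The MRCA of Melursus and Martes subtends (((Rattus,((Cavia,(Fagus,(Solenopsis,Corylus,Mus))),Martes)),Aedes),(Melursus,((((Canis,Hordeum),Nyctereutes),Pongo),Cricetus))) (14 taxa).
The MRCA of Melursus and Colobus is the root, subtending the entire tree (29 taxa).
The first is nested inside the second, so Melursus shares a more recent common ancestor with Martes.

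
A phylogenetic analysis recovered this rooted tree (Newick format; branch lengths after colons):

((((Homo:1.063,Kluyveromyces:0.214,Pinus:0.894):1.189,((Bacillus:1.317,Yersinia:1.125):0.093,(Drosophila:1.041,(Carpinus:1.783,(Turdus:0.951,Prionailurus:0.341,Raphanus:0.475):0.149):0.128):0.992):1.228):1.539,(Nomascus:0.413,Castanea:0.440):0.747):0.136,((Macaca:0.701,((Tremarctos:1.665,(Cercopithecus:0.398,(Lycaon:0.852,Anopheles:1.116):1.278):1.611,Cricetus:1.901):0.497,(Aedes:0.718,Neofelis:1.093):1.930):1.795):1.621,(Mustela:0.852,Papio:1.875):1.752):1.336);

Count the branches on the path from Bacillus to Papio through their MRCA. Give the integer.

The MRCA of Bacillus and Papio is the root of the tree.
From Bacillus up to that node: 5 branches. From Papio up to the same node: 3 branches. Total: 5 + 3 = 8.

8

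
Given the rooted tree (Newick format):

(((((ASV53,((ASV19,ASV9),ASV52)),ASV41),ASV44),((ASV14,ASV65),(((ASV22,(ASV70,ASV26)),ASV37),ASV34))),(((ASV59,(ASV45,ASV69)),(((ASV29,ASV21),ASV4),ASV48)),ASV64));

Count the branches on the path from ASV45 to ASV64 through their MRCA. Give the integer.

5

The MRCA of ASV45 and ASV64 is the node subtending (((ASV59,(ASV45,ASV69)),(((ASV29,ASV21),ASV4),ASV48)),ASV64).
From ASV45 up to that node: 4 branches. From ASV64 up to the same node: 1 branch. Total: 4 + 1 = 5.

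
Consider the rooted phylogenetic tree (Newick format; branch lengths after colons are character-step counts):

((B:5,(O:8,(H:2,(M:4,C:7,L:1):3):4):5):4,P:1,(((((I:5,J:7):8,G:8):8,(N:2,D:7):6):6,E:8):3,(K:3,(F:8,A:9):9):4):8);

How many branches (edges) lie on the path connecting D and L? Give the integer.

10

The MRCA of D and L is the root of the tree.
From D up to that node: 5 branches. From L up to the same node: 5 branches. Total: 5 + 5 = 10.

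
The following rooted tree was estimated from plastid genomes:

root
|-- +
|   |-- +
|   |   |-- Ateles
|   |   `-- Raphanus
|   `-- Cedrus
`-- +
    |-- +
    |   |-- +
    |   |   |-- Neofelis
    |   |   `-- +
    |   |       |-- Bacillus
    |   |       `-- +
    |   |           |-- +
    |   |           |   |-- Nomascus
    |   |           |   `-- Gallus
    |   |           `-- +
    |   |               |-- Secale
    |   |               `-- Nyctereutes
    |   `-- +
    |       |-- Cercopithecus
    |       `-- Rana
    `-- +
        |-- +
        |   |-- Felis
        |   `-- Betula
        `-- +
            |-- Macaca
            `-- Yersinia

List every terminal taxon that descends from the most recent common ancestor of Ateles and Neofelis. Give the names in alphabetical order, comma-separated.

Ateles, Bacillus, Betula, Cedrus, Cercopithecus, Felis, Gallus, Macaca, Neofelis, Nomascus, Nyctereutes, Rana, Raphanus, Secale, Yersinia

Tracing Ateles: it sits inside (Ateles,Raphanus).
Tracing Neofelis: it sits inside (Neofelis,(Bacillus,((Nomascus,Gallus),(Secale,Nyctereutes)))).
The smallest clade enclosing both is the whole tree (their MRCA is the root), so the answer is all 15 tips in alphabetical order.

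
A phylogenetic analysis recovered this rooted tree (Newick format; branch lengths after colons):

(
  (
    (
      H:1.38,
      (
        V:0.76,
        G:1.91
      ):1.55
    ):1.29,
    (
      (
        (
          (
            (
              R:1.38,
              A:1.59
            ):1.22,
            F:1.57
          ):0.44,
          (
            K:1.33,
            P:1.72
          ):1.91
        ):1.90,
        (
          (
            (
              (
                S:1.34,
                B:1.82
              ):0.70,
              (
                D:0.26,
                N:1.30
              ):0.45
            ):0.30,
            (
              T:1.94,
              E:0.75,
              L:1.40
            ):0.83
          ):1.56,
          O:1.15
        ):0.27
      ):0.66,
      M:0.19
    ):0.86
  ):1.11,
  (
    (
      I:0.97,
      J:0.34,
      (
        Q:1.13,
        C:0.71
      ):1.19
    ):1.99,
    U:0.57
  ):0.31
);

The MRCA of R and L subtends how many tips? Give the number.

13

The MRCA of R and L is the node subtending ((((R,A),F),(K,P)),((((S,B),(D,N)),(T,E,L)),O)).
That clade contains 13 terminal taxa: A, B, D, E, F, K, L, N, O, P, R, S, T.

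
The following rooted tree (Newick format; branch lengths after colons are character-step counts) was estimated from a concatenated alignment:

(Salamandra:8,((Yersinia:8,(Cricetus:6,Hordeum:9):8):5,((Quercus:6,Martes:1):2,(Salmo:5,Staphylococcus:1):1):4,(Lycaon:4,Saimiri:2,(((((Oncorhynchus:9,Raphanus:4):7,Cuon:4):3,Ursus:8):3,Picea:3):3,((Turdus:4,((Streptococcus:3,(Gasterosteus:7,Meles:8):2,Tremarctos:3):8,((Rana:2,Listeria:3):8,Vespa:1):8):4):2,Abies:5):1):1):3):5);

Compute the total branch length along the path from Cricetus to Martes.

26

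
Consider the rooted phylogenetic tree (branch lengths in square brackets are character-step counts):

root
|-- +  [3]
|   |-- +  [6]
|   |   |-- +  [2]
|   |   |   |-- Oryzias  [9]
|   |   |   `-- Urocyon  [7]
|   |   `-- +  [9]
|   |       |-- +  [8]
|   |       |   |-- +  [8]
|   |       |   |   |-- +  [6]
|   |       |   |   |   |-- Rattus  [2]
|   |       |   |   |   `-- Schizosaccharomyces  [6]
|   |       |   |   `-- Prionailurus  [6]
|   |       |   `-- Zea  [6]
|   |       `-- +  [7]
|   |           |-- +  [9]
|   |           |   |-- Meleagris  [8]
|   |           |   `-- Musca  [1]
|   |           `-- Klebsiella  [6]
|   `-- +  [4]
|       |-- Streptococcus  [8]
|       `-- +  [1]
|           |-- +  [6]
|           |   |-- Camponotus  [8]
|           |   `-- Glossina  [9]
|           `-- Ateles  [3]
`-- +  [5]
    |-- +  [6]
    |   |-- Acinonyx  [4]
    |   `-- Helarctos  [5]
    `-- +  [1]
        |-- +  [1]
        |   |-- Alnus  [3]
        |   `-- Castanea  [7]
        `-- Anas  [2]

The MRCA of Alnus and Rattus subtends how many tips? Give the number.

The MRCA of Alnus and Rattus is the root, so the clade is the entire tree.
That clade contains 18 terminal taxa: Acinonyx, Alnus, Anas, Ateles, Camponotus, Castanea, Glossina, Helarctos, Klebsiella, Meleagris, Musca, Oryzias, Prionailurus, Rattus, Schizosaccharomyces, Streptococcus, Urocyon, Zea.

18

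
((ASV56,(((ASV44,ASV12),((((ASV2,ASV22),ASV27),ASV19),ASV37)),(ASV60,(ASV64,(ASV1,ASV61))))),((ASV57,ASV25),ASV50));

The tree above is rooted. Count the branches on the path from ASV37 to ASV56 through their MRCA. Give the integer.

The MRCA of ASV37 and ASV56 is the node subtending (ASV56,(((ASV44,ASV12),((((ASV2,ASV22),ASV27),ASV19),ASV37)),(ASV60,(ASV64,(ASV1,ASV61))))).
From ASV37 up to that node: 4 branches. From ASV56 up to the same node: 1 branch. Total: 4 + 1 = 5.

5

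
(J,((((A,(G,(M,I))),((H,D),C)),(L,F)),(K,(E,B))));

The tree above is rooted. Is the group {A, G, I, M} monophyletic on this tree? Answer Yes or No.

The most recent common ancestor of these taxa subtends (A,(G,(M,I))).
That clade has exactly 4 tips — every listed taxon and nothing else — so the group is monophyletic.

Yes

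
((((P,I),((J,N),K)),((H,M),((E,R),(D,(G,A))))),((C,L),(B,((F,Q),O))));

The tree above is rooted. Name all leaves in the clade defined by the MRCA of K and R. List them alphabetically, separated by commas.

Tracing K: it sits inside ((J,N),K).
Tracing R: it sits inside (E,R).
The smallest clade enclosing both is (((P,I),((J,N),K)),((H,M),((E,R),(D,(G,A))))); the answer is its 12 terminal taxa in alphabetical order.

A, D, E, G, H, I, J, K, M, N, P, R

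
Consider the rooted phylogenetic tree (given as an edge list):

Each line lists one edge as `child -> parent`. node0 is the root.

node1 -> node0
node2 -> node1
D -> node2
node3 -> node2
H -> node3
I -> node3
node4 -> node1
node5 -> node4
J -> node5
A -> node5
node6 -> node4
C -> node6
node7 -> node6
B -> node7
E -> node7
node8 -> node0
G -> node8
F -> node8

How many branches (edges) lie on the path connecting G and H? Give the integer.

The MRCA of G and H is the root of the tree.
From G up to that node: 2 branches. From H up to the same node: 4 branches. Total: 2 + 4 = 6.

6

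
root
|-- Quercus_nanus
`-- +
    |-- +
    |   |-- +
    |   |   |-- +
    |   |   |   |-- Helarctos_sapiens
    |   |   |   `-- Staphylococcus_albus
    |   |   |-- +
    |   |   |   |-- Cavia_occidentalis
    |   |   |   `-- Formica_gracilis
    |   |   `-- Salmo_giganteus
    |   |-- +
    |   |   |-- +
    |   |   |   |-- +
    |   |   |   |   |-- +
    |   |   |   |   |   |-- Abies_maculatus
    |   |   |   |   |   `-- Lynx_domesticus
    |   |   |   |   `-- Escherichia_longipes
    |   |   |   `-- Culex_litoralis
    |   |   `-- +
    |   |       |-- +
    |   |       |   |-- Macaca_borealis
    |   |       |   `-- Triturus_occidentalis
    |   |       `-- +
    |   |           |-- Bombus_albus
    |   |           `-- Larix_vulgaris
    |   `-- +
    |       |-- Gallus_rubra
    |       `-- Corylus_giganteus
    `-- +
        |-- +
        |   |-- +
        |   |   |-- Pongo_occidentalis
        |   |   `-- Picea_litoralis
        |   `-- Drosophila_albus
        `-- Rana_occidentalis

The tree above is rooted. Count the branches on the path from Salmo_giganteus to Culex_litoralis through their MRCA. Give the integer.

The MRCA of Salmo_giganteus and Culex_litoralis is the node subtending (((Helarctos_sapiens,Staphylococcus_albus),(Cavia_occidentalis,Formica_gracilis),Salmo_giganteus),((((Abies_maculatus,Lynx_domesticus),Escherichia_longipes),Culex_litoralis),((Macaca_borealis,Triturus_occidentalis),(Bombus_albus,Larix_vulgaris))),(Gallus_rubra,Corylus_giganteus)).
From Salmo_giganteus up to that node: 2 branches. From Culex_litoralis up to the same node: 3 branches. Total: 2 + 3 = 5.

5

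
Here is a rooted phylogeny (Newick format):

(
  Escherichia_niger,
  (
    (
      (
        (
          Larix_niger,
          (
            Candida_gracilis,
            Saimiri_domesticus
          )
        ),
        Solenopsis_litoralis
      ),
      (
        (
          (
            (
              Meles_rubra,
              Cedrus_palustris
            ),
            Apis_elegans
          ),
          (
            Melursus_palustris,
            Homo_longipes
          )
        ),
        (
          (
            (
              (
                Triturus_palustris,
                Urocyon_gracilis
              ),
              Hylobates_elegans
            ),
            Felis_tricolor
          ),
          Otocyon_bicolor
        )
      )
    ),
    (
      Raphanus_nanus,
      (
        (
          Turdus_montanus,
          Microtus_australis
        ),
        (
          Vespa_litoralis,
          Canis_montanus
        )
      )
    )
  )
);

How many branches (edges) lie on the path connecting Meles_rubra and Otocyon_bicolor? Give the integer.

The MRCA of Meles_rubra and Otocyon_bicolor is the node subtending ((((Meles_rubra,Cedrus_palustris),Apis_elegans),(Melursus_palustris,Homo_longipes)),((((Triturus_palustris,Urocyon_gracilis),Hylobates_elegans),Felis_tricolor),Otocyon_bicolor)).
From Meles_rubra up to that node: 4 branches. From Otocyon_bicolor up to the same node: 2 branches. Total: 4 + 2 = 6.

6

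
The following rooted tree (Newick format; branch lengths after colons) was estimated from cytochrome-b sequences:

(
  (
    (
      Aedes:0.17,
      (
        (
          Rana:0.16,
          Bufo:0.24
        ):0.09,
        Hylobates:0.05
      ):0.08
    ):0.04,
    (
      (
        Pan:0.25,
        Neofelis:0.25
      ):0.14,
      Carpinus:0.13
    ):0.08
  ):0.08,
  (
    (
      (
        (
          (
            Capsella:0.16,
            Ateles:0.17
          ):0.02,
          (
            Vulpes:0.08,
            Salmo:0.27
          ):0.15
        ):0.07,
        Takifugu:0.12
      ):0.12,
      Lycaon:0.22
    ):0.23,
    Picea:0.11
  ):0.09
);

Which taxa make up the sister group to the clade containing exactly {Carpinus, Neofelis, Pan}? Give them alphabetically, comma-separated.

The clade containing exactly {Carpinus, Neofelis, Pan} attaches to the tree at the node subtending ((Aedes,((Rana,Bufo),Hylobates)),((Pan,Neofelis),Carpinus)).
The other lineage descending from that same node — the sister group — is (Aedes,((Rana,Bufo),Hylobates)); its 4 tips in alphabetical order are the answer.

Aedes, Bufo, Hylobates, Rana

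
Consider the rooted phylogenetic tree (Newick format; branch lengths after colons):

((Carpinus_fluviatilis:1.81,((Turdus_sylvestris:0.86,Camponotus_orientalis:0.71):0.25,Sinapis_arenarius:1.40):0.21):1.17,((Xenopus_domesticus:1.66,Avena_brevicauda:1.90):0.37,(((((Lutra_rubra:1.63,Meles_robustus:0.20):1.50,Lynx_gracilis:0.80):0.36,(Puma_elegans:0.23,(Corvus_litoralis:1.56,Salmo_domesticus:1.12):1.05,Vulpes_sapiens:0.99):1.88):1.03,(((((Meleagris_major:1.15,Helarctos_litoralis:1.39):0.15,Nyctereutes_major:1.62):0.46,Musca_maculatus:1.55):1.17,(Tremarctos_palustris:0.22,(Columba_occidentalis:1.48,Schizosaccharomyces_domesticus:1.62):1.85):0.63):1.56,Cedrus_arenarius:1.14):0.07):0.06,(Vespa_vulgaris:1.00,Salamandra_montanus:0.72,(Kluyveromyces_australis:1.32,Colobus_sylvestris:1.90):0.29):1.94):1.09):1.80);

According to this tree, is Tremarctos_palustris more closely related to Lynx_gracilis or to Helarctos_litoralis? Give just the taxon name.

Helarctos_litoralis

The MRCA of Tremarctos_palustris and Helarctos_litoralis subtends ((((Meleagris_major,Helarctos_litoralis),Nyctereutes_major),Musca_maculatus),(Tremarctos_palustris,(Columba_occidentalis,Schizosaccharomyces_domesticus))) (7 taxa).
The MRCA of Tremarctos_palustris and Lynx_gracilis subtends ((((Lutra_rubra,Meles_robustus),Lynx_gracilis),(Puma_elegans,(Corvus_litoralis,Salmo_domesticus),Vulpes_sapiens)),(((((Meleagris_major,Helarctos_litoralis),Nyctereutes_major),Musca_maculatus),(Tremarctos_palustris,(Columba_occidentalis,Schizosaccharomyces_domesticus))),Cedrus_arenarius)) (15 taxa).
The first is nested inside the second, so Tremarctos_palustris shares a more recent common ancestor with Helarctos_litoralis.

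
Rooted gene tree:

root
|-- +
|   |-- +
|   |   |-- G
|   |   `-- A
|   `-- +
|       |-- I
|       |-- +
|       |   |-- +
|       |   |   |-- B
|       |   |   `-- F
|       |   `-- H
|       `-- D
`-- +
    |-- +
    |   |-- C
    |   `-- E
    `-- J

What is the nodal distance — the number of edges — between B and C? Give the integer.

8

The MRCA of B and C is the root of the tree.
From B up to that node: 5 branches. From C up to the same node: 3 branches. Total: 5 + 3 = 8.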